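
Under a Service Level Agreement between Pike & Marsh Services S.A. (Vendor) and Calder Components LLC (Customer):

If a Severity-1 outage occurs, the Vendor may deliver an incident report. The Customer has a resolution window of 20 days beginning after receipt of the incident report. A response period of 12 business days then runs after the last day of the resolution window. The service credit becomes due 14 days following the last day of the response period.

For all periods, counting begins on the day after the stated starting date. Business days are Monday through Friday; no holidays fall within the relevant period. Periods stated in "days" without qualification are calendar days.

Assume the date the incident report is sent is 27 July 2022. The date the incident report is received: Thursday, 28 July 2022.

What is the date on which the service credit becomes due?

Adding 20 calendar days to 28 July 2022 gives 17 August 2022, which is the last day of the resolution window.
The last day of the response period: 12 business days after Wednesday, 17 August 2022, skipping weekends — Aug 18, Aug 19, Aug 22, Aug 23, …, Aug 31, Sep 1, Sep 2 — lands on Friday, 2 September 2022.
The date on which the service credit becomes due: 2 September 2022 + 14 days = 16 September 2022.

16 September 2022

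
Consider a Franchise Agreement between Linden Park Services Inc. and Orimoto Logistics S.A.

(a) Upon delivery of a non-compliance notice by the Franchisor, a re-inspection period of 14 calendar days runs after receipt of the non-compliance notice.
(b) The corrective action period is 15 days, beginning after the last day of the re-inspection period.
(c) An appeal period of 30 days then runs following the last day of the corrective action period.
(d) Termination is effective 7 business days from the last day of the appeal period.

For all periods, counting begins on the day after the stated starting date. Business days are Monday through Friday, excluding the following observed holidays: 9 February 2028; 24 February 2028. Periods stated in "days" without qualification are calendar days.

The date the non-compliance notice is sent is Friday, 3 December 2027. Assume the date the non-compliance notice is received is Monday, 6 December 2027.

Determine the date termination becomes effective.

15 February 2028

The last day of the re-inspection period: 6 December 2027 + 14 days = 20 December 2027.
The last day of the corrective action period: 20 December 2027 + 15 days = 4 January 2028.
The last day of the appeal period: 4 January 2028 + 30 days = 3 February 2028.
The date termination becomes effective: counting 7 business days from Thursday, 3 February 2028 (Feb 4, Feb 7, Feb 8, Feb 10, Feb 11, Feb 14, Feb 15, skipping weekends and the listed holiday on Feb 9) reaches Tuesday, 15 February 2028.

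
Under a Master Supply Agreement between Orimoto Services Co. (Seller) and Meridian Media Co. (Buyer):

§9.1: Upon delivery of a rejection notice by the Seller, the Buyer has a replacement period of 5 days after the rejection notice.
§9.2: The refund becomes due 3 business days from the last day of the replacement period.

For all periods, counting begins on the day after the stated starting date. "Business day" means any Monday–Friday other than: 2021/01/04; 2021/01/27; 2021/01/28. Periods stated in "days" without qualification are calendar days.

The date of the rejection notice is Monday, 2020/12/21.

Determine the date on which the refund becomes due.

2020/12/30

The last day of the replacement period: 5 calendar days after 2020/12/21 is 2020/12/26.
The date on which the refund becomes due: counting 3 business days from Saturday, 2020/12/26 (Dec 28, Dec 29, Dec 30, skipping weekends) reaches Wednesday, 2020/12/30.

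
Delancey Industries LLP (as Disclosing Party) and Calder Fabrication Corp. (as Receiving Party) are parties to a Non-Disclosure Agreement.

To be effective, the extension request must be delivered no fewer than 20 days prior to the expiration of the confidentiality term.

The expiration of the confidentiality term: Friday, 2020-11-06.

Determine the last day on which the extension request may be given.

2020-10-17

2020-11-06 minus 20 days is 2020-10-17.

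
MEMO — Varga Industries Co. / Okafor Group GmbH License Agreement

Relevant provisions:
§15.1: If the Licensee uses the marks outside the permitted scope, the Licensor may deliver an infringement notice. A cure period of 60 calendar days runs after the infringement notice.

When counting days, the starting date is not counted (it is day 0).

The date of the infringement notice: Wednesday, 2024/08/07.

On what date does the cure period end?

The last day of the cure period: 2024/08/07 + 60 days = 2024/10/06.

2024/10/06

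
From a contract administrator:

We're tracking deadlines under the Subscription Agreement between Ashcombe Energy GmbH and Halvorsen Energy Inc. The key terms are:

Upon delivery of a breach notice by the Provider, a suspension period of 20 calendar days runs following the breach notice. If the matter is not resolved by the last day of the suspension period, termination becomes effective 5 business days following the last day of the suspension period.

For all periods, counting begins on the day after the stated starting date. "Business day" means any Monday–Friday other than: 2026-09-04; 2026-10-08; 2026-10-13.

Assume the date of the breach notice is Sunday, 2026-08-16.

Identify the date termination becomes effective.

The last day of the suspension period: 20 calendar days after 2026-08-16 is 2026-09-05.
From Saturday, 2026-09-05, 5 business days (Sep 7, Sep 8, Sep 9, Sep 10, Sep 11, skipping weekends) brings us to Friday, 2026-09-11, which is the date termination becomes effective.

2026-09-11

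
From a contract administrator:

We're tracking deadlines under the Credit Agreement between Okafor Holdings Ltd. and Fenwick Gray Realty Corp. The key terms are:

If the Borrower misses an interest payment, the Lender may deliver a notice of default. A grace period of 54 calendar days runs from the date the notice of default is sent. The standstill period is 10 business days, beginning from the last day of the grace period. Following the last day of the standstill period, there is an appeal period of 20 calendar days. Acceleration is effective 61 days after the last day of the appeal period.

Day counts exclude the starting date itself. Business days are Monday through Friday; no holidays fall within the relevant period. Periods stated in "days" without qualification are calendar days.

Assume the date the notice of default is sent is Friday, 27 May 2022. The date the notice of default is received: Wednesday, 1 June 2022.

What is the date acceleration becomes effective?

23 October 2022

Adding 54 calendar days to 27 May 2022 gives 20 July 2022, which is the last day of the grace period.
From Wednesday, 20 July 2022, 10 business days (Jul 21, Jul 22, Jul 25, Jul 26, Jul 27, Jul 28, Jul 29, Aug 1, Aug 2, Aug 3, skipping weekends) brings us to Wednesday, 3 August 2022, which is the last day of the standstill period.
The last day of the appeal period: 3 August 2022 + 20 days = 23 August 2022.
Adding 61 calendar days to 23 August 2022 gives 23 October 2022, which is the date acceleration becomes effective.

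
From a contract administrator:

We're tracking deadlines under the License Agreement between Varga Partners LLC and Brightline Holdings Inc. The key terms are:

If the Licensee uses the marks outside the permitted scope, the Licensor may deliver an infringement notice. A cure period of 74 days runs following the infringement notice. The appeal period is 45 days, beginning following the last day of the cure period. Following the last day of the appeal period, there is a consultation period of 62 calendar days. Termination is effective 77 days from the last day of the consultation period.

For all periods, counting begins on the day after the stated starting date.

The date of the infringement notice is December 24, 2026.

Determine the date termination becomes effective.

September 8, 2027

The last day of the cure period: 74 calendar days after December 24, 2026 is March 8, 2027.
The last day of the appeal period: March 8, 2027 + 45 days = April 22, 2027.
The last day of the consultation period: 62 calendar days after April 22, 2027 is June 23, 2027.
The date termination becomes effective: 77 calendar days after June 23, 2027 is September 8, 2027.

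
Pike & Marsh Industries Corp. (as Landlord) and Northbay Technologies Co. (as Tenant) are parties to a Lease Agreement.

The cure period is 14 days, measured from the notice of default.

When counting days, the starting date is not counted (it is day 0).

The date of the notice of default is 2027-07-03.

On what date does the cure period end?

The last day of the cure period: 14 calendar days after 2027-07-03 is 2027-07-17.

2027-07-17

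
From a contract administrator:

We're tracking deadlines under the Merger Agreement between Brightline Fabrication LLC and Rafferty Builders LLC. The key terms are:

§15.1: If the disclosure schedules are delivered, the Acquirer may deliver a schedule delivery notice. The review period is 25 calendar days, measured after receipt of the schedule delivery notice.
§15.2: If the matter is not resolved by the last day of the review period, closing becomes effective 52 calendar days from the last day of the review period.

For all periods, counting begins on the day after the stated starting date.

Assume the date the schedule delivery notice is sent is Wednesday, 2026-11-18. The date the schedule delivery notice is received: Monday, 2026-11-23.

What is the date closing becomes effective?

Adding 25 calendar days to 2026-11-23 gives 2026-12-18, which is the last day of the review period.
The date closing becomes effective: 52 calendar days after 2026-12-18 is 2027-02-08.

2027-02-08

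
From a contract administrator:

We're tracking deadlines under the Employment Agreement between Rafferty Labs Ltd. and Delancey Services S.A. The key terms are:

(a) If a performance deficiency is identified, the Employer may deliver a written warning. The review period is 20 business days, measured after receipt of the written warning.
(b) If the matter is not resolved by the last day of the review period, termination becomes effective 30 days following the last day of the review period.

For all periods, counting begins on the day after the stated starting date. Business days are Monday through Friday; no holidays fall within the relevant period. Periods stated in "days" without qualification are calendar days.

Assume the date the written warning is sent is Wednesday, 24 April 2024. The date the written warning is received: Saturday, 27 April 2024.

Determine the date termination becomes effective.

From Saturday, 27 April 2024, 20 business days (Apr 29, Apr 30, May 1, May 2, …, May 22, May 23, May 24, skipping weekends) brings us to Friday, 24 May 2024, which is the last day of the review period.
Adding 30 calendar days to 24 May 2024 gives 23 June 2024, which is the date termination becomes effective.

23 June 2024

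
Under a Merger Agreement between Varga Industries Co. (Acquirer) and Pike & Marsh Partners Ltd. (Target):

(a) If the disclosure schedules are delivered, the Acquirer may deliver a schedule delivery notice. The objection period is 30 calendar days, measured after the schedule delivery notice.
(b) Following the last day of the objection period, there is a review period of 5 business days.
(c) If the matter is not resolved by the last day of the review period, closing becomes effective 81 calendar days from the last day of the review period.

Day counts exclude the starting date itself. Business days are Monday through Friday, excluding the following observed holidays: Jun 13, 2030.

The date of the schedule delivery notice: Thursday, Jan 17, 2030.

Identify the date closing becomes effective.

Adding 30 calendar days to Jan 17, 2030 gives Feb 16, 2030, which is the last day of the objection period.
From Saturday, Feb 16, 2030, 5 business days (Feb 18, Feb 19, Feb 20, Feb 21, Feb 22, skipping weekends) brings us to Friday, Feb 22, 2030, which is the last day of the review period.
Adding 81 calendar days to Feb 22, 2030 gives May 14, 2030, which is the date closing becomes effective.

May 14, 2030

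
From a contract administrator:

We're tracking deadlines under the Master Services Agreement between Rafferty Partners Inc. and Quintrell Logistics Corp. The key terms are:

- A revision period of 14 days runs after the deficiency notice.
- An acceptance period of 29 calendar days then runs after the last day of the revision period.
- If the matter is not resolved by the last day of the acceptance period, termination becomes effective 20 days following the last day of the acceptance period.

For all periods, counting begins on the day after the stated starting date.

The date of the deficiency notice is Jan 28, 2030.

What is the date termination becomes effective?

Apr 1, 2030

Adding 14 calendar days to Jan 28, 2030 gives Feb 11, 2030, which is the last day of the revision period.
The last day of the acceptance period: 29 calendar days after Feb 11, 2030 is Mar 12, 2030.
The date termination becomes effective: Mar 12, 2030 + 20 days = Apr 1, 2030.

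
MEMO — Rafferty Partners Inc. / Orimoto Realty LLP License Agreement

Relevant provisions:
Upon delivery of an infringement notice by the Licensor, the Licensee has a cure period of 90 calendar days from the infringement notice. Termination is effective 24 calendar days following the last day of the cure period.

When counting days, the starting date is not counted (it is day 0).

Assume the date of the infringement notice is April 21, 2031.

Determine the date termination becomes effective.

Adding 90 calendar days to April 21, 2031 gives July 20, 2031, which is the last day of the cure period.
The date termination becomes effective: 24 calendar days after July 20, 2031 is August 13, 2031.

August 13, 2031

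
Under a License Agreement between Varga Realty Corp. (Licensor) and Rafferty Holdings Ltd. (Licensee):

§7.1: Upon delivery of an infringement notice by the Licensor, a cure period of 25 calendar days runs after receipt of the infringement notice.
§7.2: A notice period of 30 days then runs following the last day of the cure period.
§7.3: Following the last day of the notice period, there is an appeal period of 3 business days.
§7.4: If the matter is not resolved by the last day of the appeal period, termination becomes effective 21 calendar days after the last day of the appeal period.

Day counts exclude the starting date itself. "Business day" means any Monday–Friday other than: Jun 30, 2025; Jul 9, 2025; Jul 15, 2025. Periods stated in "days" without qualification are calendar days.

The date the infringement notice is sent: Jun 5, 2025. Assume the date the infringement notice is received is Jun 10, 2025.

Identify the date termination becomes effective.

Aug 28, 2025

Adding 25 calendar days to Jun 10, 2025 gives Jul 5, 2025, which is the last day of the cure period.
The last day of the notice period: Jul 5, 2025 + 30 days = Aug 4, 2025.
The last day of the appeal period: counting 3 business days from Monday, Aug 4, 2025 (Aug 5, Aug 6, Aug 7, skipping weekends) reaches Thursday, Aug 7, 2025.
The date termination becomes effective: 21 calendar days after Aug 7, 2025 is Aug 28, 2025.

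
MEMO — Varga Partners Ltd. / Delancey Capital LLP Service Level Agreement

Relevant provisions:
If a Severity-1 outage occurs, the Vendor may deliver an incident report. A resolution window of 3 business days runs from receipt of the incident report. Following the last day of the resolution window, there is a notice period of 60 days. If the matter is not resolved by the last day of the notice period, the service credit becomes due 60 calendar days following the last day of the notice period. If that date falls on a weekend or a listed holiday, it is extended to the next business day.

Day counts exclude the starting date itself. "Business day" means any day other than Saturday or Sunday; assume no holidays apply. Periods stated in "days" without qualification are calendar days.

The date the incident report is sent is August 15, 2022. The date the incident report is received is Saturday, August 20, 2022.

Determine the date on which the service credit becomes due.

December 22, 2022

The last day of the resolution window: counting 3 business days from Saturday, August 20, 2022 (Aug 22, Aug 23, Aug 24, skipping weekends) reaches Wednesday, August 24, 2022.
Adding 60 calendar days to August 24, 2022 gives October 23, 2022, which is the last day of the notice period.
The date on which the service credit becomes due: October 23, 2022 + 60 days = December 22, 2022. December 22, 2022 is a Thursday, so no roll-forward applies.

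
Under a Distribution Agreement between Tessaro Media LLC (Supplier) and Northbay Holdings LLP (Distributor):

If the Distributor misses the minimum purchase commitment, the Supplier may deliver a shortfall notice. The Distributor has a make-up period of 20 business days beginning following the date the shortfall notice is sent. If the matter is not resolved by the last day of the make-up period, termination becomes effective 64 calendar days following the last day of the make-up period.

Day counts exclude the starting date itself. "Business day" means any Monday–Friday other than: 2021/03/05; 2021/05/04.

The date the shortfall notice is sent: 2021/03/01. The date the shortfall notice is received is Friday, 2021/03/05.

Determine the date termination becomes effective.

2021/06/02

The last day of the make-up period: 20 business days after Monday, 2021/03/01, skipping weekends and the listed holiday on Mar 5 — Mar 2, Mar 3, Mar 4, Mar 8, …, Mar 26, Mar 29, Mar 30 — lands on Tuesday, 2021/03/30.
The date termination becomes effective: 64 calendar days after 2021/03/30 is 2021/06/02.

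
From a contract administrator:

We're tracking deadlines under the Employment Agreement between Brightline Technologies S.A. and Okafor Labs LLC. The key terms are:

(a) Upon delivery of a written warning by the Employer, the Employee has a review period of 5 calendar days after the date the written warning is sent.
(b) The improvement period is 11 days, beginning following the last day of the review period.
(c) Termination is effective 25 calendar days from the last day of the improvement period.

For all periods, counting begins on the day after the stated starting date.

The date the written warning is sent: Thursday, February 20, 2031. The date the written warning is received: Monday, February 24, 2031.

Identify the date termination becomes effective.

April 2, 2031

Adding 5 calendar days to February 20, 2031 gives February 25, 2031, which is the last day of the review period.
The last day of the improvement period: 11 calendar days after February 25, 2031 is March 8, 2031.
Adding 25 calendar days to March 8, 2031 gives April 2, 2031, which is the date termination becomes effective.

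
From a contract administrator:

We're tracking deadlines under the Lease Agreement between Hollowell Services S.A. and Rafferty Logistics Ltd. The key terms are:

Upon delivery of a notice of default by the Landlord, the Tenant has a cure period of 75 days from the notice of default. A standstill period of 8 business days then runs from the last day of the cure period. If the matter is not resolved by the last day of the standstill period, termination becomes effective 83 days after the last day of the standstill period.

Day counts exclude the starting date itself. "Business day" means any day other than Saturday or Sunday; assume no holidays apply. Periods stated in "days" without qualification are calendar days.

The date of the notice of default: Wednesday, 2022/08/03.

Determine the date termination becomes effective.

2023/01/18

The last day of the cure period: 75 calendar days after 2022/08/03 is 2022/10/17.
From Monday, 2022/10/17, 8 business days (Oct 18, Oct 19, Oct 20, Oct 21, Oct 24, Oct 25, Oct 26, Oct 27, skipping weekends) brings us to Thursday, 2022/10/27, which is the last day of the standstill period.
The date termination becomes effective: 83 calendar days after 2022/10/27 is 2023/01/18.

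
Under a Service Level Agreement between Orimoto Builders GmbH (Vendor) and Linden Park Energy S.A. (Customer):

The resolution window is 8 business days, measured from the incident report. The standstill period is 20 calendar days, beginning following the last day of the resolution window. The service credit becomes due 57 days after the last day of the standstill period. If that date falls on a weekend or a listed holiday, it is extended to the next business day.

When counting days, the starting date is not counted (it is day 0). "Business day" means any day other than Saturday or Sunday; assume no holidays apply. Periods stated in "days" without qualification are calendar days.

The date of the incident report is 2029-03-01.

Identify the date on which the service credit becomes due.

From Thursday, 2029-03-01, 8 business days (Mar 2, Mar 5, Mar 6, Mar 7, Mar 8, Mar 9, Mar 12, Mar 13, skipping weekends) brings us to Tuesday, 2029-03-13, which is the last day of the resolution window.
Adding 20 calendar days to 2029-03-13 gives 2029-04-02, which is the last day of the standstill period.
The date on which the service credit becomes due: 2029-04-02 + 57 days = 2029-05-29. 2029-05-29 is a Tuesday, so no roll-forward applies.

2029-05-29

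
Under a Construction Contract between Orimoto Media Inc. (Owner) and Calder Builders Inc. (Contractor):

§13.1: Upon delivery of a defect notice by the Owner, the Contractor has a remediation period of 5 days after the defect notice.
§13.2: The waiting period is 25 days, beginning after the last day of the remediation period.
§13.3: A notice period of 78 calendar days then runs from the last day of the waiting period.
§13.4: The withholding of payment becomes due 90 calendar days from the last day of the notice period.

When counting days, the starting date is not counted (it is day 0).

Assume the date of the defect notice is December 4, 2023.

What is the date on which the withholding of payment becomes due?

Adding 5 calendar days to December 4, 2023 gives December 9, 2023, which is the last day of the remediation period.
The last day of the waiting period: December 9, 2023 + 25 days = January 3, 2024.
The last day of the notice period: January 3, 2024 + 78 days = March 21, 2024.
The date on which the withholding of payment becomes due: March 21, 2024 + 90 days = June 19, 2024.

June 19, 2024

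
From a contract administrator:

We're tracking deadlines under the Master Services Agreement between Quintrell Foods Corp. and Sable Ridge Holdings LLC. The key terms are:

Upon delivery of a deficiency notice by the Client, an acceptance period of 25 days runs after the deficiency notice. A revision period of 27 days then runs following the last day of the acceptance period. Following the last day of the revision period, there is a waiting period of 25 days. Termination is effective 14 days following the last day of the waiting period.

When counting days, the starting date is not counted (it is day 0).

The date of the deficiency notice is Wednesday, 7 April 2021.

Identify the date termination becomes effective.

7 July 2021

The last day of the acceptance period: 7 April 2021 + 25 days = 2 May 2021.
The last day of the revision period: 27 calendar days after 2 May 2021 is 29 May 2021.
The last day of the waiting period: 29 May 2021 + 25 days = 23 June 2021.
The date termination becomes effective: 14 calendar days after 23 June 2021 is 7 July 2021.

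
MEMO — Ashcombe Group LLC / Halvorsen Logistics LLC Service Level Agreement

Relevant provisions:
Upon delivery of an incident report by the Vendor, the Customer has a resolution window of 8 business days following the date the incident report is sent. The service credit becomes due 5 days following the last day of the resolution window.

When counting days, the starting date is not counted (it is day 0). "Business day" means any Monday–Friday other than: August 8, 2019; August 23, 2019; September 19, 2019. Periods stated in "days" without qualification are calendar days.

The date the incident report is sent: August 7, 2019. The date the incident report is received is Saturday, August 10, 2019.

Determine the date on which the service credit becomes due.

The last day of the resolution window: counting 8 business days from Wednesday, August 7, 2019 (Aug 9, Aug 12, Aug 13, Aug 14, Aug 15, Aug 16, Aug 19, Aug 20, skipping weekends and the listed holiday on Aug 8) reaches Tuesday, August 20, 2019.
The date on which the service credit becomes due: August 20, 2019 + 5 days = August 25, 2019.

August 25, 2019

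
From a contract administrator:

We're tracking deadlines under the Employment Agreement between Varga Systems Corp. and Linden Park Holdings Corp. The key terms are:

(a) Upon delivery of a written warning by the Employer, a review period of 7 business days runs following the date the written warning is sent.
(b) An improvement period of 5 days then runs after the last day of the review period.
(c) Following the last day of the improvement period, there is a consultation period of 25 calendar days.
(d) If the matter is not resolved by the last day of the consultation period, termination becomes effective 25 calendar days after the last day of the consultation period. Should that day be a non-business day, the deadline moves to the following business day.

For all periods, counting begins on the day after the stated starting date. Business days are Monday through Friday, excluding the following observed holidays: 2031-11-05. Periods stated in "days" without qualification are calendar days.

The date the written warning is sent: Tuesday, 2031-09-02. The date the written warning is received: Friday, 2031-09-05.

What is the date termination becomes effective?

The last day of the review period: 7 business days after Tuesday, 2031-09-02, skipping weekends — Sep 3, Sep 4, Sep 5, Sep 8, Sep 9, Sep 10, Sep 11 — lands on Thursday, 2031-09-11.
The last day of the improvement period: 2031-09-11 + 5 days = 2031-09-16.
The last day of the consultation period: 2031-09-16 + 25 days = 2031-10-11.
The date termination becomes effective: 25 calendar days after 2031-10-11 is 2031-11-05. That falls on Wednesday, a listed holiday, so it rolls to the next business day, Thursday, 2031-11-06.

2031-11-06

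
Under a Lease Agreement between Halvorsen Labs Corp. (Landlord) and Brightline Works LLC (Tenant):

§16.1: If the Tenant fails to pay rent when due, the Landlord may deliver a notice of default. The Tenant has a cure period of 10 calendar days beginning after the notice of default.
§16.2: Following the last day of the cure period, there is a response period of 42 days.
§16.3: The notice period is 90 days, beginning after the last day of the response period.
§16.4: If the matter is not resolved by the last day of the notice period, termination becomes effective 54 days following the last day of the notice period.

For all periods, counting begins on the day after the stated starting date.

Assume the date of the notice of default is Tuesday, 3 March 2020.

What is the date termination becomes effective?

15 September 2020

The last day of the cure period: 10 calendar days after 3 March 2020 is 13 March 2020.
The last day of the response period: 42 calendar days after 13 March 2020 is 24 April 2020.
Adding 90 calendar days to 24 April 2020 gives 23 July 2020, which is the last day of the notice period.
The date termination becomes effective: 23 July 2020 + 54 days = 15 September 2020.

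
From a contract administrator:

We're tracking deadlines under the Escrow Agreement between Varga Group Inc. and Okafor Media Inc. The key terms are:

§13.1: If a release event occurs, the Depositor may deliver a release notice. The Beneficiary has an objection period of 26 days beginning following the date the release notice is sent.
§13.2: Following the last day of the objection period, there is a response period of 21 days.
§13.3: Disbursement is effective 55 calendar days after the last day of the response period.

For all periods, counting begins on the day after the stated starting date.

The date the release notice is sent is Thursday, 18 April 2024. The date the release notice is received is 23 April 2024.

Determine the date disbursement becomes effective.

The last day of the objection period: 18 April 2024 + 26 days = 14 May 2024.
The last day of the response period: 21 calendar days after 14 May 2024 is 4 June 2024.
Adding 55 calendar days to 4 June 2024 gives 29 July 2024, which is the date disbursement becomes effective.

29 July 2024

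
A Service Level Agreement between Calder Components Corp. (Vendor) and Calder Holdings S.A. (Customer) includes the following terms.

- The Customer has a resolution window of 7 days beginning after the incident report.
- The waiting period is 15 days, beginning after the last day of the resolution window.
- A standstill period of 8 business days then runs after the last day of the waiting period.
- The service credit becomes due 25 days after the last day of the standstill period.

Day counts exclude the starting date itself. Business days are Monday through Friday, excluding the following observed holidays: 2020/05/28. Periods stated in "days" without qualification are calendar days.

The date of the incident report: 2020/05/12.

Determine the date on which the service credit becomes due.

2020/07/10

The last day of the resolution window: 7 calendar days after 2020/05/12 is 2020/05/19.
The last day of the waiting period: 2020/05/19 + 15 days = 2020/06/03.
The last day of the standstill period: counting 8 business days from Wednesday, 2020/06/03 (Jun 4, Jun 5, Jun 8, Jun 9, Jun 10, Jun 11, Jun 12, Jun 15, skipping weekends) reaches Monday, 2020/06/15.
Adding 25 calendar days to 2020/06/15 gives 2020/07/10, which is the date on which the service credit becomes due.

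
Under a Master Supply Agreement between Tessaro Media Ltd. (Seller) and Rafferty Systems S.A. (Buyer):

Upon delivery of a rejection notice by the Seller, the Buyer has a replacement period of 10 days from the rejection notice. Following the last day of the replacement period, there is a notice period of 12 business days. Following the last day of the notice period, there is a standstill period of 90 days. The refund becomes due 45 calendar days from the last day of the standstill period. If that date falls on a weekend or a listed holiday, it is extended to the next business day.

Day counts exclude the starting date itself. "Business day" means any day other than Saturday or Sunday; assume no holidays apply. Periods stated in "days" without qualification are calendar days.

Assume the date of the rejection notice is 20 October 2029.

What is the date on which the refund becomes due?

Adding 10 calendar days to 20 October 2029 gives 30 October 2029, which is the last day of the replacement period.
The last day of the notice period: 12 business days after Tuesday, 30 October 2029, skipping weekends — Oct 31, Nov 1, Nov 2, Nov 5, …, Nov 13, Nov 14, Nov 15 — lands on Thursday, 15 November 2029.
The last day of the standstill period: 90 calendar days after 15 November 2029 is 13 February 2030.
Adding 45 calendar days to 13 February 2030 gives 30 March 2030, which is the date on which the refund becomes due. That falls on a Saturday, so it rolls to the next business day, Monday, 1 April 2030.

1 April 2030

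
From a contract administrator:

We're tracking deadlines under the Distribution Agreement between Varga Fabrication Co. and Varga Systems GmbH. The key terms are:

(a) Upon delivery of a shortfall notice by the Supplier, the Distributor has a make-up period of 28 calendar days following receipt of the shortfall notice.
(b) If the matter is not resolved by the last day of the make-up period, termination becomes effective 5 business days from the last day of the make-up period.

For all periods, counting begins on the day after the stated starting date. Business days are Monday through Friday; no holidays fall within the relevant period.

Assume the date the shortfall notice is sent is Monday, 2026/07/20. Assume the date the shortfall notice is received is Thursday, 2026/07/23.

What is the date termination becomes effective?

2026/08/27

Adding 28 calendar days to 2026/07/23 gives 2026/08/20, which is the last day of the make-up period.
From Thursday, 2026/08/20, 5 business days (Aug 21, Aug 24, Aug 25, Aug 26, Aug 27, skipping weekends) brings us to Thursday, 2026/08/27, which is the date termination becomes effective.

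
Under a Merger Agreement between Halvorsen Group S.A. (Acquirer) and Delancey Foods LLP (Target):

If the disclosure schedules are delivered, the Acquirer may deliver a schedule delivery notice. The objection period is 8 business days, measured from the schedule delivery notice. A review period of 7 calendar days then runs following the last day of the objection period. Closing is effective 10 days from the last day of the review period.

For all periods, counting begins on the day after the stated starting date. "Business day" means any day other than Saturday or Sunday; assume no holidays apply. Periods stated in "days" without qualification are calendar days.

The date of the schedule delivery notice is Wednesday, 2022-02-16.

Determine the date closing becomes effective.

2022-03-17

From Wednesday, 2022-02-16, 8 business days (Feb 17, Feb 18, Feb 21, Feb 22, Feb 23, Feb 24, Feb 25, Feb 28, skipping weekends) brings us to Monday, 2022-02-28, which is the last day of the objection period.
The last day of the review period: 7 calendar days after 2022-02-28 is 2022-03-07.
Adding 10 calendar days to 2022-03-07 gives 2022-03-17, which is the date closing becomes effective.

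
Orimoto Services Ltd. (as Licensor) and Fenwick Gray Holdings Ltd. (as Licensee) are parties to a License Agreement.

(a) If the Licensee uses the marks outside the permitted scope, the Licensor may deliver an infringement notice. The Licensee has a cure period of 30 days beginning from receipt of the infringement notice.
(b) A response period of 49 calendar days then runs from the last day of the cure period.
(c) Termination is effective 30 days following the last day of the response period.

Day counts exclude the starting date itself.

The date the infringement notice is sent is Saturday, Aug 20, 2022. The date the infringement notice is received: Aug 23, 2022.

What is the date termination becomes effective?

The last day of the cure period: 30 calendar days after Aug 23, 2022 is Sep 22, 2022.
The last day of the response period: 49 calendar days after Sep 22, 2022 is Nov 10, 2022.
The date termination becomes effective: 30 calendar days after Nov 10, 2022 is Dec 10, 2022.

Dec 10, 2022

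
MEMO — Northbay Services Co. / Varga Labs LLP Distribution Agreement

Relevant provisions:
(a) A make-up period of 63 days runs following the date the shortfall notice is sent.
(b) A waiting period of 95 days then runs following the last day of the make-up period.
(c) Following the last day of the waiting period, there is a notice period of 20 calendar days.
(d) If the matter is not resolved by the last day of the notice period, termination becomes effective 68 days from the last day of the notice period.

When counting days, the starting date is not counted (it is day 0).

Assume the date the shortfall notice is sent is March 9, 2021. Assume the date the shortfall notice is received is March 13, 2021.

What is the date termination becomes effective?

The last day of the make-up period: 63 calendar days after March 9, 2021 is May 11, 2021.
The last day of the waiting period: May 11, 2021 + 95 days = August 14, 2021.
The last day of the notice period: 20 calendar days after August 14, 2021 is September 3, 2021.
The date termination becomes effective: 68 calendar days after September 3, 2021 is November 10, 2021.

November 10, 2021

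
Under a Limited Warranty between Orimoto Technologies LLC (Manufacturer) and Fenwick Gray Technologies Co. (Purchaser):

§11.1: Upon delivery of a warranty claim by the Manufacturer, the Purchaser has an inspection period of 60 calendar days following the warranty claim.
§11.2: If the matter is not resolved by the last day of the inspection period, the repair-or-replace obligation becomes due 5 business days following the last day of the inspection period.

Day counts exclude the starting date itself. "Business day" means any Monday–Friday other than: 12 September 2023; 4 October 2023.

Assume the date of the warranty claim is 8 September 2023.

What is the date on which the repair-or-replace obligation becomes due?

Adding 60 calendar days to 8 September 2023 gives 7 November 2023, which is the last day of the inspection period.
From Tuesday, 7 November 2023, 5 business days (Nov 8, Nov 9, Nov 10, Nov 13, Nov 14, skipping weekends) brings us to Tuesday, 14 November 2023, which is the date on which the repair-or-replace obligation becomes due.

14 November 2023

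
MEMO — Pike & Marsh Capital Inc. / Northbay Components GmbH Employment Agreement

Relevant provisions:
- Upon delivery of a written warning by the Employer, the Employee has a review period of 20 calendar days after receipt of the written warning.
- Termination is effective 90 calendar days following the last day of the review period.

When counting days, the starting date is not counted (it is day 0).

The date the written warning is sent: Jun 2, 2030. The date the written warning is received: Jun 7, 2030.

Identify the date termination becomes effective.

The last day of the review period: 20 calendar days after Jun 7, 2030 is Jun 27, 2030.
Adding 90 calendar days to Jun 27, 2030 gives Sep 25, 2030, which is the date termination becomes effective.

Sep 25, 2030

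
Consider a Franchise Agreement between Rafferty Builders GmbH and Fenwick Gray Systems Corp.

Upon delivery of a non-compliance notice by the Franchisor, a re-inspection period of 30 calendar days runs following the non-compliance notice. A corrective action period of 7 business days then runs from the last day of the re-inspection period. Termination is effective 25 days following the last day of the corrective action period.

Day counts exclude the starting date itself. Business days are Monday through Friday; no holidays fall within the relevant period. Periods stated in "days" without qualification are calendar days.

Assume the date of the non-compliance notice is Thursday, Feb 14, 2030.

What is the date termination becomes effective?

Apr 20, 2030

Adding 30 calendar days to Feb 14, 2030 gives Mar 16, 2030, which is the last day of the re-inspection period.
The last day of the corrective action period: counting 7 business days from Saturday, Mar 16, 2030 (Mar 18, Mar 19, Mar 20, Mar 21, Mar 22, Mar 25, Mar 26, skipping weekends) reaches Tuesday, Mar 26, 2030.
The date termination becomes effective: Mar 26, 2030 + 25 days = Apr 20, 2030.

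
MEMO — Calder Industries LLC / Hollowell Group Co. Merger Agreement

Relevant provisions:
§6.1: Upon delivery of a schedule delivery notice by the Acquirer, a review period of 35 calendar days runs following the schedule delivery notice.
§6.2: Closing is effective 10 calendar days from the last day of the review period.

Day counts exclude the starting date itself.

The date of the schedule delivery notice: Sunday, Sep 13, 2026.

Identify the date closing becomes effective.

Adding 35 calendar days to Sep 13, 2026 gives Oct 18, 2026, which is the last day of the review period.
The date closing becomes effective: 10 calendar days after Oct 18, 2026 is Oct 28, 2026.

Oct 28, 2026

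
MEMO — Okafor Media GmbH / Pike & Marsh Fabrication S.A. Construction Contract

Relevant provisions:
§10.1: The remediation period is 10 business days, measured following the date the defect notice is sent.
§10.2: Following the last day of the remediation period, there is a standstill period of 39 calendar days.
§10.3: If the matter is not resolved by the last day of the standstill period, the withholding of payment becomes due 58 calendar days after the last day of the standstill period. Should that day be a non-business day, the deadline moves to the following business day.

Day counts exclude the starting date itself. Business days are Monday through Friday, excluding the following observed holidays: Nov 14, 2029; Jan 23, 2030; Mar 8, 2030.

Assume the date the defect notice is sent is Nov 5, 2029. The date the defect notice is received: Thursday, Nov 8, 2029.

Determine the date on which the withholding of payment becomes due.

From Monday, Nov 5, 2029, 10 business days (Nov 6, Nov 7, Nov 8, Nov 9, Nov 12, Nov 13, Nov 15, Nov 16, Nov 19, Nov 20, skipping weekends and the listed holiday on Nov 14) brings us to Tuesday, Nov 20, 2029, which is the last day of the remediation period.
Adding 39 calendar days to Nov 20, 2029 gives Dec 29, 2029, which is the last day of the standstill period.
Adding 58 calendar days to Dec 29, 2029 gives Feb 25, 2030, which is the date on which the withholding of payment becomes due. Feb 25, 2030 is a Monday and is not a listed holiday, so no roll-forward applies.

Feb 25, 2030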